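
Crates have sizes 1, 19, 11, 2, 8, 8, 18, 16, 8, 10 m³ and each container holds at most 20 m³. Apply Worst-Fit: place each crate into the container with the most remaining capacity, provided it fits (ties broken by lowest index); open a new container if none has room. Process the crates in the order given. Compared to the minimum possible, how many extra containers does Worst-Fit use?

Worst-Fit: [1,19] [11,2] [8,8] [18] [16] [8,10] → 6 containers.
Total size 101 m³; any packing needs at least ⌈101/20⌉ = 6 containers.
So 6 is already optimal.

0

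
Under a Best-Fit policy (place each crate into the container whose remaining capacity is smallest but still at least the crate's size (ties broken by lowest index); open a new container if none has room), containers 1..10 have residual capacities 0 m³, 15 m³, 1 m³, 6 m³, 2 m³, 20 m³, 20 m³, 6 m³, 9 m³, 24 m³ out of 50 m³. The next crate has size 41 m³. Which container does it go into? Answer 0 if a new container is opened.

0

No container has ≥ 41 m³ free, so a new container is opened.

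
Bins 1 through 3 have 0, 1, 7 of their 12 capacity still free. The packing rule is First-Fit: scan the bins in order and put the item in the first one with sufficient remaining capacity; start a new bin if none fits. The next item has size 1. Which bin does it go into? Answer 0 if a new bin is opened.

2

Bins with room: bin 2 (1), bin 3 (7).
The first with room is bin 2.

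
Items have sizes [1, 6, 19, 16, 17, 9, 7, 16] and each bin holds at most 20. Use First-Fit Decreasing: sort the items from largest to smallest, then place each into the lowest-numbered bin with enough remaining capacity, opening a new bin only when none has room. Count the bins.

6

Sorted descending: 19, 17, 16, 16, 9, 7, 6, 1.
19 → bin 1 (remaining 1)
17 → bin 2 (remaining 3)
16 → bin 3 (remaining 4)
16 → bin 4 (remaining 4)
9 → bin 5 (remaining 11)
7 → bin 5 (remaining 4)
6 → bin 6 (remaining 14)
1 → bin 1 (remaining 0)
Final bins: [19,1] [17] [16] [16] [9,7] [6].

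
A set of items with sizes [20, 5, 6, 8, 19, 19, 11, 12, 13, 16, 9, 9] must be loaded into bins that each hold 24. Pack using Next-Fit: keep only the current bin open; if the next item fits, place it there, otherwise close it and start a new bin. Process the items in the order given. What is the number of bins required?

8

bin 1: place 20, 4 left
bin 2: place 5, 19 left
bin 2: place 6, 13 left
bin 2: place 8, 5 left
bin 3: place 19, 5 left
bin 4: place 19, 5 left
bin 5: place 11, 13 left
bin 5: place 12, 1 left
bin 6: place 13, 11 left
bin 7: place 16, 8 left
bin 8: place 9, 15 left
bin 8: place 9, 6 left
Final bins: [20] [5,6,8] [19] [19] [11,12] [13] [16] [9,9].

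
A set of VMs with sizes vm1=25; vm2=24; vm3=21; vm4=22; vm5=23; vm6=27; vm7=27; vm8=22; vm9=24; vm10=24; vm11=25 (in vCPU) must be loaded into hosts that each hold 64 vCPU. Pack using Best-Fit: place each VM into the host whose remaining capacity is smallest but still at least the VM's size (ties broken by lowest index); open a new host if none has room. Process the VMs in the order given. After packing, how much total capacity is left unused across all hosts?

120

Put vm1 (25 vCPU) in host 1; 39 vCPU remain.
Put vm2 (24 vCPU) in host 1; 15 vCPU remain.
Put vm3 (21 vCPU) in host 2; 43 vCPU remain.
Put vm4 (22 vCPU) in host 2; 21 vCPU remain.
Put vm5 (23 vCPU) in host 3; 41 vCPU remain.
Put vm6 (27 vCPU) in host 3; 14 vCPU remain.
Put vm7 (27 vCPU) in host 4; 37 vCPU remain.
Put vm8 (22 vCPU) in host 4; 15 vCPU remain.
Put vm9 (24 vCPU) in host 5; 40 vCPU remain.
Put vm10 (24 vCPU) in host 5; 16 vCPU remain.
Put vm11 (25 vCPU) in host 6; 39 vCPU remain.
6 hosts × 64 vCPU = 384 vCPU; used 264 vCPU; unused 120 vCPU.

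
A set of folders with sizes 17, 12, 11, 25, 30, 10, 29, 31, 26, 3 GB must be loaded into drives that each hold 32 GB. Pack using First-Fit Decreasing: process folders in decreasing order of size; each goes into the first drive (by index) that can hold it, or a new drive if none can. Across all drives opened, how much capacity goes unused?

30

Sorted descending: 31, 30, 29, 26, 25, 17, 12, 11, 10, 3.
Put 31 GB in drive 1; 1 GB remain.
Put 30 GB in drive 2; 2 GB remain.
Put 29 GB in drive 3; 3 GB remain.
Put 26 GB in drive 4; 6 GB remain.
Put 25 GB in drive 5; 7 GB remain.
Put 17 GB in drive 6; 15 GB remain.
Put 12 GB in drive 6; 3 GB remain.
Put 11 GB in drive 7; 21 GB remain.
Put 10 GB in drive 7; 11 GB remain.
Put 3 GB in drive 3; 0 GB remain.
7 drives × 32 GB = 224 GB; used 194 GB; unused 30 GB.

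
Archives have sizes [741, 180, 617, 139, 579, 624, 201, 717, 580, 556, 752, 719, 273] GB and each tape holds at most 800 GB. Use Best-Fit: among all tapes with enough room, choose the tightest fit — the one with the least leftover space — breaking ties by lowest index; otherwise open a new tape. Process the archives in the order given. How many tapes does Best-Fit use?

10

tape 1: place 741 GB, 59 GB left
tape 2: place 180 GB, 620 GB left
tape 2: place 617 GB, 3 GB left
tape 3: place 139 GB, 661 GB left
tape 3: place 579 GB, 82 GB left
tape 4: place 624 GB, 176 GB left
tape 5: place 201 GB, 599 GB left
tape 6: place 717 GB, 83 GB left
tape 5: place 580 GB, 19 GB left
tape 7: place 556 GB, 244 GB left
tape 8: place 752 GB, 48 GB left
tape 9: place 719 GB, 81 GB left
tape 10: place 273 GB, 527 GB left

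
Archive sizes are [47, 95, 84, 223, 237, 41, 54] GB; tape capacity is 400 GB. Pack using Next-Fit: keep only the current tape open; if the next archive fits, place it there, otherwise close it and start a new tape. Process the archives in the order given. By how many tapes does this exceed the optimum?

Next-Fit: [47,95,84] [223] [237,41,54] → 3 tapes.
Total size 781 GB; any packing needs at least ⌈781/400⌉ = 2 tapes.
An optimal packing achieves that bound: [237,95,54] [223,84,47,41] → 2 tapes.
Excess: 3 − 2 = 1.

1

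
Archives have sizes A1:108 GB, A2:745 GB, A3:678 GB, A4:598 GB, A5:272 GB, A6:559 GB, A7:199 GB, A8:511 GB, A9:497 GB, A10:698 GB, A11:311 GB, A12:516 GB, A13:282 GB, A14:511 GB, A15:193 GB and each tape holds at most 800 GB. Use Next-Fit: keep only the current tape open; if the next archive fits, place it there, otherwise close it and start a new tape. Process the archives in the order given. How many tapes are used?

12

A1 (108 GB) → tape 1 (remaining 692 GB)
A2 (745 GB) → tape 2 (remaining 55 GB)
A3 (678 GB) → tape 3 (remaining 122 GB)
A4 (598 GB) → tape 4 (remaining 202 GB)
A5 (272 GB) → tape 5 (remaining 528 GB)
A6 (559 GB) → tape 6 (remaining 241 GB)
A7 (199 GB) → tape 6 (remaining 42 GB)
A8 (511 GB) → tape 7 (remaining 289 GB)
A9 (497 GB) → tape 8 (remaining 303 GB)
A10 (698 GB) → tape 9 (remaining 102 GB)
A11 (311 GB) → tape 10 (remaining 489 GB)
A12 (516 GB) → tape 11 (remaining 284 GB)
A13 (282 GB) → tape 11 (remaining 2 GB)
A14 (511 GB) → tape 12 (remaining 289 GB)
A15 (193 GB) → tape 12 (remaining 96 GB)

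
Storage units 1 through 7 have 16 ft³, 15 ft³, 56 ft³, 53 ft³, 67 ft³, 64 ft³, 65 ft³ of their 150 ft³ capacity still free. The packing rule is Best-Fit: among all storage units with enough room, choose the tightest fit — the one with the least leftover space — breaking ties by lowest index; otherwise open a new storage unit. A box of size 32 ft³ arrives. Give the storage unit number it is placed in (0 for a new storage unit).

4

Storage units with room: storage unit 3 (56 ft³), storage unit 4 (53 ft³), storage unit 5 (67 ft³), storage unit 6 (64 ft³), storage unit 7 (65 ft³).
Tightest fit is storage unit 4 with 53 ft³ free.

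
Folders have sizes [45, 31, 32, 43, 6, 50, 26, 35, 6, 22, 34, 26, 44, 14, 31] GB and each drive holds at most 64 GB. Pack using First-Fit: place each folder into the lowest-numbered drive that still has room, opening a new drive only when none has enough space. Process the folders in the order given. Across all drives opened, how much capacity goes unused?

67

Put 45 GB in drive 1; 19 GB remain.
Put 31 GB in drive 2; 33 GB remain.
Put 32 GB in drive 2; 1 GB remain.
Put 43 GB in drive 3; 21 GB remain.
Put 6 GB in drive 1; 13 GB remain.
Put 50 GB in drive 4; 14 GB remain.
Put 26 GB in drive 5; 38 GB remain.
Put 35 GB in drive 5; 3 GB remain.
Put 6 GB in drive 1; 7 GB remain.
Put 22 GB in drive 6; 42 GB remain.
Put 34 GB in drive 6; 8 GB remain.
Put 26 GB in drive 7; 38 GB remain.
Put 44 GB in drive 8; 20 GB remain.
Put 14 GB in drive 3; 7 GB remain.
Put 31 GB in drive 7; 7 GB remain.
8 drives × 64 GB = 512 GB; used 445 GB; unused 67 GB.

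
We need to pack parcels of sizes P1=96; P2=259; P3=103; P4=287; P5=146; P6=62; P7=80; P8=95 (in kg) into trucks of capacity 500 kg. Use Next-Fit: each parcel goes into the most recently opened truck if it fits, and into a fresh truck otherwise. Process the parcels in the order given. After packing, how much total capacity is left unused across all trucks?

truck 1: place P1 (96 kg), 404 kg left
truck 1: place P2 (259 kg), 145 kg left
truck 1: place P3 (103 kg), 42 kg left
truck 2: place P4 (287 kg), 213 kg left
truck 2: place P5 (146 kg), 67 kg left
truck 2: place P6 (62 kg), 5 kg left
truck 3: place P7 (80 kg), 420 kg left
truck 3: place P8 (95 kg), 325 kg left
3 trucks × 500 kg = 1500 kg; used 1128 kg; unused 372 kg.

372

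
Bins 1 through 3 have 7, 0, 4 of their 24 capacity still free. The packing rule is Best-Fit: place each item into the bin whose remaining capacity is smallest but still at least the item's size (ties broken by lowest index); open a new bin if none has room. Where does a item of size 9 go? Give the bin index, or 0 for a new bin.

No bin has ≥ 9 free, so a new bin is opened.

0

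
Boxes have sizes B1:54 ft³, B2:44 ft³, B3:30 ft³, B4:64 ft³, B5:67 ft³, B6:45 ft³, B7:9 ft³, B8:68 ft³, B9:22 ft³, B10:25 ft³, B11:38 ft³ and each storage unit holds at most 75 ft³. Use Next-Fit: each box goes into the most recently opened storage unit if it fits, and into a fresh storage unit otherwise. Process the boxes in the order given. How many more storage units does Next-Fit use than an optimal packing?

Next-Fit: [54] [44,30] [64] [67] [45,9] [68] [22,25] [38] → 8 storage units.
Total size 466 ft³; any packing needs at least ⌈466/75⌉ = 7 storage units.
An optimal packing achieves that bound: [68] [67] [64,9] [54] [45,30] [44,25] [38,22] → 7 storage units.
Excess: 8 − 7 = 1.

1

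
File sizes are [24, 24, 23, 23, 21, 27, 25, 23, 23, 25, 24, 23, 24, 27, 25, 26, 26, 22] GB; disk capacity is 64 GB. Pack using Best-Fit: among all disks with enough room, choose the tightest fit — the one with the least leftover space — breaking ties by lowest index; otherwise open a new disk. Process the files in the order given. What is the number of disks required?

9 disks

24 GB → disk 1 (remaining 40 GB)
24 GB → disk 1 (remaining 16 GB)
23 GB → disk 2 (remaining 41 GB)
23 GB → disk 2 (remaining 18 GB)
21 GB → disk 3 (remaining 43 GB)
27 GB → disk 3 (remaining 16 GB)
25 GB → disk 4 (remaining 39 GB)
23 GB → disk 4 (remaining 16 GB)
23 GB → disk 5 (remaining 41 GB)
25 GB → disk 5 (remaining 16 GB)
24 GB → disk 6 (remaining 40 GB)
23 GB → disk 6 (remaining 17 GB)
24 GB → disk 7 (remaining 40 GB)
27 GB → disk 7 (remaining 13 GB)
25 GB → disk 8 (remaining 39 GB)
26 GB → disk 8 (remaining 13 GB)
26 GB → disk 9 (remaining 38 GB)
22 GB → disk 9 (remaining 16 GB)
Final disks: [24,24] [23,23] [21,27] [25,23] [23,25] [24,23] [24,27] [25,26] [26,22].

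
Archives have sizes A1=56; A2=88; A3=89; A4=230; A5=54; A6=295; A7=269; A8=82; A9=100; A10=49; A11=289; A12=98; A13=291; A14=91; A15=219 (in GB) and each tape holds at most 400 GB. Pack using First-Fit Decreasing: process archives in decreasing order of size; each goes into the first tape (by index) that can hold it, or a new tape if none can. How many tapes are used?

6

Sorted descending: 295, 291, 289, 269, 230, 219, 100, 98, 91, 89, 88, 82, 56, 54, 49.
tape 1: place 295 GB, 105 GB left
tape 2: place 291 GB, 109 GB left
tape 3: place 289 GB, 111 GB left
tape 4: place 269 GB, 131 GB left
tape 5: place 230 GB, 170 GB left
tape 6: place 219 GB, 181 GB left
tape 1: place 100 GB, 5 GB left
tape 2: place 98 GB, 11 GB left
tape 3: place 91 GB, 20 GB left
tape 4: place 89 GB, 42 GB left
tape 5: place 88 GB, 82 GB left
tape 5: place 82 GB, 0 GB left
tape 6: place 56 GB, 125 GB left
tape 6: place 54 GB, 71 GB left
tape 6: place 49 GB, 22 GB left
Final tapes: [295,100] [291,98] [289,91] [269,89] [230,88,82] [219,56,54,49].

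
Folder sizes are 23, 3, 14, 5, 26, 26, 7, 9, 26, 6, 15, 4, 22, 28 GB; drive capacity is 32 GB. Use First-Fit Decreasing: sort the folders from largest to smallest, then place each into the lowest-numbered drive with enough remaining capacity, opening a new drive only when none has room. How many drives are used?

7

Sorted descending: 28, 26, 26, 26, 23, 22, 15, 14, 9, 7, 6, 5, 4, 3.
Put 28 GB in drive 1; 4 GB remain.
Put 26 GB in drive 2; 6 GB remain.
Put 26 GB in drive 3; 6 GB remain.
Put 26 GB in drive 4; 6 GB remain.
Put 23 GB in drive 5; 9 GB remain.
Put 22 GB in drive 6; 10 GB remain.
Put 15 GB in drive 7; 17 GB remain.
Put 14 GB in drive 7; 3 GB remain.
Put 9 GB in drive 5; 0 GB remain.
Put 7 GB in drive 6; 3 GB remain.
Put 6 GB in drive 2; 0 GB remain.
Put 5 GB in drive 3; 1 GB remain.
Put 4 GB in drive 1; 0 GB remain.
Put 3 GB in drive 4; 3 GB remain.
Final drives: [28,4] [26,6] [26,5] [26,3] [23,9] [22,7] [15,14].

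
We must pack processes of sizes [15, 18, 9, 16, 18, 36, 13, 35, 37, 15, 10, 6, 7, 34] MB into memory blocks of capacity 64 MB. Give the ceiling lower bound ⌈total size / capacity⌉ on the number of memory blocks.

5

Total size = 15 + 18 + 9 + 16 + 18 + 36 + 13 + 35 + 37 + 15 + 10 + 6 + 7 + 34 = 269 MB.
⌈269 / 64⌉ = 5.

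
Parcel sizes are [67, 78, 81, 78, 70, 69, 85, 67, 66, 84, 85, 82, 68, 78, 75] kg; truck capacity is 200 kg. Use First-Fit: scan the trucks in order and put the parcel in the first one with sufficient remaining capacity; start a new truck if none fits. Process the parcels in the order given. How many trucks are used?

Put 67 kg in truck 1; 133 kg remain.
Put 78 kg in truck 1; 55 kg remain.
Put 81 kg in truck 2; 119 kg remain.
Put 78 kg in truck 2; 41 kg remain.
Put 70 kg in truck 3; 130 kg remain.
Put 69 kg in truck 3; 61 kg remain.
Put 85 kg in truck 4; 115 kg remain.
Put 67 kg in truck 4; 48 kg remain.
Put 66 kg in truck 5; 134 kg remain.
Put 84 kg in truck 5; 50 kg remain.
Put 85 kg in truck 6; 115 kg remain.
Put 82 kg in truck 6; 33 kg remain.
Put 68 kg in truck 7; 132 kg remain.
Put 78 kg in truck 7; 54 kg remain.
Put 75 kg in truck 8; 125 kg remain.

8 trucks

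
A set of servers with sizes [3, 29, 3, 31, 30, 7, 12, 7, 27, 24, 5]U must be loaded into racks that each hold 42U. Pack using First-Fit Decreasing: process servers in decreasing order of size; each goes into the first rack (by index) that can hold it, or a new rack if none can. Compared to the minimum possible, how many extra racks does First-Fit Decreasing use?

0

First-Fit Decreasing: [31,7,3] [30,12] [29,7,5] [27,3] [24] → 5 racks.
Total size 178U; any packing needs at least ⌈178/42⌉ = 5 racks.
So 5 is already optimal.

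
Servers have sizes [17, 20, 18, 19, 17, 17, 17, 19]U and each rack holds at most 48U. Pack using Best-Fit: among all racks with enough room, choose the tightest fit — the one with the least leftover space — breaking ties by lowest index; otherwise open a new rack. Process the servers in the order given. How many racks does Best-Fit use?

rack 1: place 17U, 31U left
rack 1: place 20U, 11U left
rack 2: place 18U, 30U left
rack 2: place 19U, 11U left
rack 3: place 17U, 31U left
rack 3: place 17U, 14U left
rack 4: place 17U, 31U left
rack 4: place 19U, 12U left
Final racks: [17,20] [18,19] [17,17] [17,19].

4 racks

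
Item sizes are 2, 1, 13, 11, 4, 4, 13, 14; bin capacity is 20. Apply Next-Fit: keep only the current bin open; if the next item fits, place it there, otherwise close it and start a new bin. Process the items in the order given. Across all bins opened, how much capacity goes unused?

18

2 → bin 1 (remaining 18)
1 → bin 1 (remaining 17)
13 → bin 1 (remaining 4)
11 → bin 2 (remaining 9)
4 → bin 2 (remaining 5)
4 → bin 2 (remaining 1)
13 → bin 3 (remaining 7)
14 → bin 4 (remaining 6)
4 bins × 20 = 80; used 62; unused 18.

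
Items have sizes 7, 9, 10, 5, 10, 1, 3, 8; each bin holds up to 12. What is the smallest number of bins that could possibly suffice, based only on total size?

5 bins

Total size = 7 + 9 + 10 + 5 + 10 + 1 + 3 + 8 = 53.
⌈53 / 12⌉ = 5.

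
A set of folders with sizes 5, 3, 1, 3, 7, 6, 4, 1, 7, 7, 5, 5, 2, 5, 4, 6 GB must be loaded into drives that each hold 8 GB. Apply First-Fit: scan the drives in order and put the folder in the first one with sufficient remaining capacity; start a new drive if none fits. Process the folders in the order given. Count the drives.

Put 5 GB in drive 1; 3 GB remain.
Put 3 GB in drive 1; 0 GB remain.
Put 1 GB in drive 2; 7 GB remain.
Put 3 GB in drive 2; 4 GB remain.
Put 7 GB in drive 3; 1 GB remain.
Put 6 GB in drive 4; 2 GB remain.
Put 4 GB in drive 2; 0 GB remain.
Put 1 GB in drive 3; 0 GB remain.
Put 7 GB in drive 5; 1 GB remain.
Put 7 GB in drive 6; 1 GB remain.
Put 5 GB in drive 7; 3 GB remain.
Put 5 GB in drive 8; 3 GB remain.
Put 2 GB in drive 4; 0 GB remain.
Put 5 GB in drive 9; 3 GB remain.
Put 4 GB in drive 10; 4 GB remain.
Put 6 GB in drive 11; 2 GB remain.

11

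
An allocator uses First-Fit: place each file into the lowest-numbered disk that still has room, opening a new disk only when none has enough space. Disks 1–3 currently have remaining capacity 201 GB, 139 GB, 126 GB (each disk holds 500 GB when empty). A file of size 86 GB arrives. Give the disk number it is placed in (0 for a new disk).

Disks with room: disk 1 (201 GB), disk 2 (139 GB), disk 3 (126 GB).
The first with room is disk 1.

1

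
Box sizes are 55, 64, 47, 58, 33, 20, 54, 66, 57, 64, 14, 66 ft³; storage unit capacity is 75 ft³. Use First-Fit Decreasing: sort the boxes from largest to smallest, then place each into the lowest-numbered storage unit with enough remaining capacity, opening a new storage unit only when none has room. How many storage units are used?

Sorted descending: 66, 66, 64, 64, 58, 57, 55, 54, 47, 33, 20, 14.
66 ft³ → storage unit 1 (remaining 9 ft³)
66 ft³ → storage unit 2 (remaining 9 ft³)
64 ft³ → storage unit 3 (remaining 11 ft³)
64 ft³ → storage unit 4 (remaining 11 ft³)
58 ft³ → storage unit 5 (remaining 17 ft³)
57 ft³ → storage unit 6 (remaining 18 ft³)
55 ft³ → storage unit 7 (remaining 20 ft³)
54 ft³ → storage unit 8 (remaining 21 ft³)
47 ft³ → storage unit 9 (remaining 28 ft³)
33 ft³ → storage unit 10 (remaining 42 ft³)
20 ft³ → storage unit 7 (remaining 0 ft³)
14 ft³ → storage unit 5 (remaining 3 ft³)

10 storage units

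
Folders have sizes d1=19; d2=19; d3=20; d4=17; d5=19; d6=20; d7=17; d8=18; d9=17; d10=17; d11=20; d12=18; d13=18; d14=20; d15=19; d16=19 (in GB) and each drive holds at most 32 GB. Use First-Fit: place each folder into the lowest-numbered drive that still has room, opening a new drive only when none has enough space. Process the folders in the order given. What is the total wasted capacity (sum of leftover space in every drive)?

215

d1 (19 GB) → drive 1 (remaining 13 GB)
d2 (19 GB) → drive 2 (remaining 13 GB)
d3 (20 GB) → drive 3 (remaining 12 GB)
d4 (17 GB) → drive 4 (remaining 15 GB)
d5 (19 GB) → drive 5 (remaining 13 GB)
d6 (20 GB) → drive 6 (remaining 12 GB)
d7 (17 GB) → drive 7 (remaining 15 GB)
d8 (18 GB) → drive 8 (remaining 14 GB)
d9 (17 GB) → drive 9 (remaining 15 GB)
d10 (17 GB) → drive 10 (remaining 15 GB)
d11 (20 GB) → drive 11 (remaining 12 GB)
d12 (18 GB) → drive 12 (remaining 14 GB)
d13 (18 GB) → drive 13 (remaining 14 GB)
d14 (20 GB) → drive 14 (remaining 12 GB)
d15 (19 GB) → drive 15 (remaining 13 GB)
d16 (19 GB) → drive 16 (remaining 13 GB)
16 drives × 32 GB = 512 GB; used 297 GB; unused 215 GB.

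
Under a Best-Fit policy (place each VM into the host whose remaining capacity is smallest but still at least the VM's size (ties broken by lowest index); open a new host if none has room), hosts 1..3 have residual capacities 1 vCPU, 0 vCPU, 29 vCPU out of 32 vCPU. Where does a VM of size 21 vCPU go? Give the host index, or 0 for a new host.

3

Hosts with room: host 3 (29 vCPU).
Tightest fit is host 3 with 29 vCPU free.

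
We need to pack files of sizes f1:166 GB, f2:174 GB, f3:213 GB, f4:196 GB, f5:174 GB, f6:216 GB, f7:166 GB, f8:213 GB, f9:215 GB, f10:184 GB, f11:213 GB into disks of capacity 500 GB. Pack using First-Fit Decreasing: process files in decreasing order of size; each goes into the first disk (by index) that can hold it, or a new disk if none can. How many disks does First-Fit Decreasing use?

6 disks

Sorted descending: 216, 215, 213, 213, 213, 196, 184, 174, 174, 166, 166.
216 GB → disk 1 (remaining 284 GB)
215 GB → disk 1 (remaining 69 GB)
213 GB → disk 2 (remaining 287 GB)
213 GB → disk 2 (remaining 74 GB)
213 GB → disk 3 (remaining 287 GB)
196 GB → disk 3 (remaining 91 GB)
184 GB → disk 4 (remaining 316 GB)
174 GB → disk 4 (remaining 142 GB)
174 GB → disk 5 (remaining 326 GB)
166 GB → disk 5 (remaining 160 GB)
166 GB → disk 6 (remaining 334 GB)
Final disks: [216,215] [213,213] [213,196] [184,174] [174,166] [166].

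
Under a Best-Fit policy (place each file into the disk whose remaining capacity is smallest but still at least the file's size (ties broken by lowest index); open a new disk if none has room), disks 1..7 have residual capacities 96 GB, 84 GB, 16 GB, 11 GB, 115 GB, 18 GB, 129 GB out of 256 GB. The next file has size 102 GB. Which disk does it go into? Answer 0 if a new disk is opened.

5

Disks with room: disk 5 (115 GB), disk 7 (129 GB).
Tightest fit is disk 5 with 115 GB free.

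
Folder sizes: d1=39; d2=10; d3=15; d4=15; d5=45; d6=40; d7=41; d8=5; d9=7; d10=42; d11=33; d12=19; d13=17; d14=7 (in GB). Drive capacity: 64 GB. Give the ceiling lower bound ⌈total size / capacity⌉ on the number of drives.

Total size = 39 + 10 + 15 + 15 + 45 + 40 + 41 + 5 + 7 + 42 + 33 + 19 + 17 + 7 = 335 GB.
⌈335 / 64⌉ = 6.

6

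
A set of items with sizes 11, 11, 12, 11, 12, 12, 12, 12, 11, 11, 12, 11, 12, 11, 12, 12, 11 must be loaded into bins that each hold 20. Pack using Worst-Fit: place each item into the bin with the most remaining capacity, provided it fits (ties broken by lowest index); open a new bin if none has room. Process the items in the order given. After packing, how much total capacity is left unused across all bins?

11 → bin 1 (remaining 9)
11 → bin 2 (remaining 9)
12 → bin 3 (remaining 8)
11 → bin 4 (remaining 9)
12 → bin 5 (remaining 8)
12 → bin 6 (remaining 8)
12 → bin 7 (remaining 8)
12 → bin 8 (remaining 8)
11 → bin 9 (remaining 9)
11 → bin 10 (remaining 9)
12 → bin 11 (remaining 8)
11 → bin 12 (remaining 9)
12 → bin 13 (remaining 8)
11 → bin 14 (remaining 9)
12 → bin 15 (remaining 8)
12 → bin 16 (remaining 8)
11 → bin 17 (remaining 9)
17 bins × 20 = 340; used 196; unused 144.

144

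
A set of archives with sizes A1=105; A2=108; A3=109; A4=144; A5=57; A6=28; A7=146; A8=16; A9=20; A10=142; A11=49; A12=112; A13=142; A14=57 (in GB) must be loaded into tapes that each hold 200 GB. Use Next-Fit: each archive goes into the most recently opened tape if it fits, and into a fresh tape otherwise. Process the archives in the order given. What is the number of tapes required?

tape 1: place A1 (105 GB), 95 GB left
tape 2: place A2 (108 GB), 92 GB left
tape 3: place A3 (109 GB), 91 GB left
tape 4: place A4 (144 GB), 56 GB left
tape 5: place A5 (57 GB), 143 GB left
tape 5: place A6 (28 GB), 115 GB left
tape 6: place A7 (146 GB), 54 GB left
tape 6: place A8 (16 GB), 38 GB left
tape 6: place A9 (20 GB), 18 GB left
tape 7: place A10 (142 GB), 58 GB left
tape 7: place A11 (49 GB), 9 GB left
tape 8: place A12 (112 GB), 88 GB left
tape 9: place A13 (142 GB), 58 GB left
tape 9: place A14 (57 GB), 1 GB left
Final tapes: [105] [108] [109] [144] [57,28] [146,16,20] [142,49] [112] [142,57].

9 tapes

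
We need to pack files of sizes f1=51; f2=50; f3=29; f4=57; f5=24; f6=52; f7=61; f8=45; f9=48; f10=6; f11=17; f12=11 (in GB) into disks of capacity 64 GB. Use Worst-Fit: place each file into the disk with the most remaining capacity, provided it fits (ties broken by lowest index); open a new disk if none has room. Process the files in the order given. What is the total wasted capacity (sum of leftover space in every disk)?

Put f1 (51 GB) in disk 1; 13 GB remain.
Put f2 (50 GB) in disk 2; 14 GB remain.
Put f3 (29 GB) in disk 3; 35 GB remain.
Put f4 (57 GB) in disk 4; 7 GB remain.
Put f5 (24 GB) in disk 3; 11 GB remain.
Put f6 (52 GB) in disk 5; 12 GB remain.
Put f7 (61 GB) in disk 6; 3 GB remain.
Put f8 (45 GB) in disk 7; 19 GB remain.
Put f9 (48 GB) in disk 8; 16 GB remain.
Put f10 (6 GB) in disk 7; 13 GB remain.
Put f11 (17 GB) in disk 9; 47 GB remain.
Put f12 (11 GB) in disk 9; 36 GB remain.
9 disks × 64 GB = 576 GB; used 451 GB; unused 125 GB.

125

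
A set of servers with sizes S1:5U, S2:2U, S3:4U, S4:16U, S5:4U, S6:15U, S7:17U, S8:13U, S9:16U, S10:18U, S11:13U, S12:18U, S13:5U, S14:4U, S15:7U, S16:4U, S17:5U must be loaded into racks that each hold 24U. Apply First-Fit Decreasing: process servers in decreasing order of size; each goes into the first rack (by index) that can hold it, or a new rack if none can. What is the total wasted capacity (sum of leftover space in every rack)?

Sorted descending: 18, 18, 17, 16, 16, 15, 13, 13, 7, 5, 5, 5, 4, 4, 4, 4, 2.
Put 18U in rack 1; 6U remain.
Put 18U in rack 2; 6U remain.
Put 17U in rack 3; 7U remain.
Put 16U in rack 4; 8U remain.
Put 16U in rack 5; 8U remain.
Put 15U in rack 6; 9U remain.
Put 13U in rack 7; 11U remain.
Put 13U in rack 8; 11U remain.
Put 7U in rack 3; 0U remain.
Put 5U in rack 1; 1U remain.
Put 5U in rack 2; 1U remain.
Put 5U in rack 4; 3U remain.
Put 4U in rack 5; 4U remain.
Put 4U in rack 5; 0U remain.
Put 4U in rack 6; 5U remain.
Put 4U in rack 6; 1U remain.
Put 2U in rack 4; 1U remain.
8 racks × 24U = 192U; used 166U; unused 26U.

26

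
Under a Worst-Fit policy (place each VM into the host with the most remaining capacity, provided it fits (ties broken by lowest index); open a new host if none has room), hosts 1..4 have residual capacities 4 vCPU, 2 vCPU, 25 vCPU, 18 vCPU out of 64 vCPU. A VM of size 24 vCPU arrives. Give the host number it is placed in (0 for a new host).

Hosts with room: host 3 (25 vCPU).
Most room is host 3 with 25 vCPU free.

3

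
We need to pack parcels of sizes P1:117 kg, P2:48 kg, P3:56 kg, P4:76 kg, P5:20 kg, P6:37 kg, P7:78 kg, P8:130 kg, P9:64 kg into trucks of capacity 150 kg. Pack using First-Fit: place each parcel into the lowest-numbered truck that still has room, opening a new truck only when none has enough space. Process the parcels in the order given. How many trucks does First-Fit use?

Put P1 (117 kg) in truck 1; 33 kg remain.
Put P2 (48 kg) in truck 2; 102 kg remain.
Put P3 (56 kg) in truck 2; 46 kg remain.
Put P4 (76 kg) in truck 3; 74 kg remain.
Put P5 (20 kg) in truck 1; 13 kg remain.
Put P6 (37 kg) in truck 2; 9 kg remain.
Put P7 (78 kg) in truck 4; 72 kg remain.
Put P8 (130 kg) in truck 5; 20 kg remain.
Put P9 (64 kg) in truck 3; 10 kg remain.

5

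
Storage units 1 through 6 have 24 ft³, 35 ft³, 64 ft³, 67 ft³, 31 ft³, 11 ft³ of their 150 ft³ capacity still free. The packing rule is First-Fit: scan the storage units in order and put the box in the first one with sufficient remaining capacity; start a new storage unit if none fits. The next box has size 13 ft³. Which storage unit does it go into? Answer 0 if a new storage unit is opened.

Storage units with room: storage unit 1 (24 ft³), storage unit 2 (35 ft³), storage unit 3 (64 ft³), storage unit 4 (67 ft³), storage unit 5 (31 ft³).
The first with room is storage unit 1.

1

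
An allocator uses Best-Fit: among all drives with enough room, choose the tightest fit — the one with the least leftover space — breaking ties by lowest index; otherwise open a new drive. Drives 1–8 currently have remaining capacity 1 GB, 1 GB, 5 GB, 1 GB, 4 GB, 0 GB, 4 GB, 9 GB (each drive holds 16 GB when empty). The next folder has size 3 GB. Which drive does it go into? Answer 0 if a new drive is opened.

5

Drives with room: drive 3 (5 GB), drive 5 (4 GB), drive 7 (4 GB), drive 8 (9 GB).
Tightest fit is drive 5 with 4 GB free.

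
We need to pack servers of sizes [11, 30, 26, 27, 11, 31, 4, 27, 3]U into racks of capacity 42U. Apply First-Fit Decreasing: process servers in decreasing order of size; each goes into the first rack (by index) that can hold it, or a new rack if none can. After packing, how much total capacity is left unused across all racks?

Sorted descending: 31, 30, 27, 27, 26, 11, 11, 4, 3.
rack 1: place 31U, 11U left
rack 2: place 30U, 12U left
rack 3: place 27U, 15U left
rack 4: place 27U, 15U left
rack 5: place 26U, 16U left
rack 1: place 11U, 0U left
rack 2: place 11U, 1U left
rack 3: place 4U, 11U left
rack 3: place 3U, 8U left
5 racks × 42U = 210U; used 170U; unused 40U.

40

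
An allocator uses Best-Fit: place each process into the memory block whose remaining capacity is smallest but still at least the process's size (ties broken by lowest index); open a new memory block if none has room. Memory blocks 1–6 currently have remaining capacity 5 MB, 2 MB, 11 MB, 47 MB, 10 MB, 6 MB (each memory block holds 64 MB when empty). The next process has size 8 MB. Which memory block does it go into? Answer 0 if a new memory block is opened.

Memory blocks with room: memory block 3 (11 MB), memory block 4 (47 MB), memory block 5 (10 MB).
Tightest fit is memory block 5 with 10 MB free.

5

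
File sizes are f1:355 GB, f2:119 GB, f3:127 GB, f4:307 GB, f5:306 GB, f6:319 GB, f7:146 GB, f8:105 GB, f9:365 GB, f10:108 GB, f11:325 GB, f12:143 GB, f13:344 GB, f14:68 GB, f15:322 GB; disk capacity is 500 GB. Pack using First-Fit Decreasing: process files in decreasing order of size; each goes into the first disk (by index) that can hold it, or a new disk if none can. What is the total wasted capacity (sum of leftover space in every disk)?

541

Sorted descending: 365, 355, 344, 325, 322, 319, 307, 306, 146, 143, 127, 119, 108, 105, 68.
365 GB → disk 1 (remaining 135 GB)
355 GB → disk 2 (remaining 145 GB)
344 GB → disk 3 (remaining 156 GB)
325 GB → disk 4 (remaining 175 GB)
322 GB → disk 5 (remaining 178 GB)
319 GB → disk 6 (remaining 181 GB)
307 GB → disk 7 (remaining 193 GB)
306 GB → disk 8 (remaining 194 GB)
146 GB → disk 3 (remaining 10 GB)
143 GB → disk 2 (remaining 2 GB)
127 GB → disk 1 (remaining 8 GB)
119 GB → disk 4 (remaining 56 GB)
108 GB → disk 5 (remaining 70 GB)
105 GB → disk 6 (remaining 76 GB)
68 GB → disk 5 (remaining 2 GB)
8 disks × 500 GB = 4000 GB; used 3459 GB; unused 541 GB.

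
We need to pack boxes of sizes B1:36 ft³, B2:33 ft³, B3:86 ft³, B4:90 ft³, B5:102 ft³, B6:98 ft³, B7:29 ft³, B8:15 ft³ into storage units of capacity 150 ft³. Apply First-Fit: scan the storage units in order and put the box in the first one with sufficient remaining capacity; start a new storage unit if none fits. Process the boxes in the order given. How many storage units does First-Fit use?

5

storage unit 1: place B1 (36 ft³), 114 ft³ left
storage unit 1: place B2 (33 ft³), 81 ft³ left
storage unit 2: place B3 (86 ft³), 64 ft³ left
storage unit 3: place B4 (90 ft³), 60 ft³ left
storage unit 4: place B5 (102 ft³), 48 ft³ left
storage unit 5: place B6 (98 ft³), 52 ft³ left
storage unit 1: place B7 (29 ft³), 52 ft³ left
storage unit 1: place B8 (15 ft³), 37 ft³ left
Final storage units: [36,33,29,15] [86] [90] [102] [98].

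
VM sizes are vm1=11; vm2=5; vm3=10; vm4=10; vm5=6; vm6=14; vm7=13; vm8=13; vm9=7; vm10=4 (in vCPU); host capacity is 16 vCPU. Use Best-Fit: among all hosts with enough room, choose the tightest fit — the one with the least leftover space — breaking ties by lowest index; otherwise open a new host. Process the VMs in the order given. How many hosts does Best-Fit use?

Put vm1 (11 vCPU) in host 1; 5 vCPU remain.
Put vm2 (5 vCPU) in host 1; 0 vCPU remain.
Put vm3 (10 vCPU) in host 2; 6 vCPU remain.
Put vm4 (10 vCPU) in host 3; 6 vCPU remain.
Put vm5 (6 vCPU) in host 2; 0 vCPU remain.
Put vm6 (14 vCPU) in host 4; 2 vCPU remain.
Put vm7 (13 vCPU) in host 5; 3 vCPU remain.
Put vm8 (13 vCPU) in host 6; 3 vCPU remain.
Put vm9 (7 vCPU) in host 7; 9 vCPU remain.
Put vm10 (4 vCPU) in host 3; 2 vCPU remain.
Final hosts: [11,5] [10,6] [10,4] [14] [13] [13] [7].

7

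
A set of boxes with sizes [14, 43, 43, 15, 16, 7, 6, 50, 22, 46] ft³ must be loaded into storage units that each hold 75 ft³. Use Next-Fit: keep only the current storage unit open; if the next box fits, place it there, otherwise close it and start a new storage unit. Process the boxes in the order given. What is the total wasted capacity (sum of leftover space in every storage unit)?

14 ft³ → storage unit 1 (remaining 61 ft³)
43 ft³ → storage unit 1 (remaining 18 ft³)
43 ft³ → storage unit 2 (remaining 32 ft³)
15 ft³ → storage unit 2 (remaining 17 ft³)
16 ft³ → storage unit 2 (remaining 1 ft³)
7 ft³ → storage unit 3 (remaining 68 ft³)
6 ft³ → storage unit 3 (remaining 62 ft³)
50 ft³ → storage unit 3 (remaining 12 ft³)
22 ft³ → storage unit 4 (remaining 53 ft³)
46 ft³ → storage unit 4 (remaining 7 ft³)
4 storage units × 75 ft³ = 300 ft³; used 262 ft³; unused 38 ft³.

38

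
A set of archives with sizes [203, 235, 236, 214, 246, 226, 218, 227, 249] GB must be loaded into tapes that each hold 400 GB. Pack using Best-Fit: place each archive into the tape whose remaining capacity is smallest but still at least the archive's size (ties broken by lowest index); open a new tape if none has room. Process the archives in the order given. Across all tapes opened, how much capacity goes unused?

Put 203 GB in tape 1; 197 GB remain.
Put 235 GB in tape 2; 165 GB remain.
Put 236 GB in tape 3; 164 GB remain.
Put 214 GB in tape 4; 186 GB remain.
Put 246 GB in tape 5; 154 GB remain.
Put 226 GB in tape 6; 174 GB remain.
Put 218 GB in tape 7; 182 GB remain.
Put 227 GB in tape 8; 173 GB remain.
Put 249 GB in tape 9; 151 GB remain.
9 tapes × 400 GB = 3600 GB; used 2054 GB; unused 1546 GB.

1546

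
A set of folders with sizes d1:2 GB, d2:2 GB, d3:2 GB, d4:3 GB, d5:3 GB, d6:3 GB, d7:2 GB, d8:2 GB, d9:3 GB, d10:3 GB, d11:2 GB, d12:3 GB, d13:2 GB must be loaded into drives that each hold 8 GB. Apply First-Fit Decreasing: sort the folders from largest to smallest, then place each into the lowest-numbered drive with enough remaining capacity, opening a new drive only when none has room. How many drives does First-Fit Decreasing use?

Sorted descending: 3, 3, 3, 3, 3, 3, 2, 2, 2, 2, 2, 2, 2.
drive 1: place 3 GB, 5 GB left
drive 1: place 3 GB, 2 GB left
drive 2: place 3 GB, 5 GB left
drive 2: place 3 GB, 2 GB left
drive 3: place 3 GB, 5 GB left
drive 3: place 3 GB, 2 GB left
drive 1: place 2 GB, 0 GB left
drive 2: place 2 GB, 0 GB left
drive 3: place 2 GB, 0 GB left
drive 4: place 2 GB, 6 GB left
drive 4: place 2 GB, 4 GB left
drive 4: place 2 GB, 2 GB left
drive 4: place 2 GB, 0 GB left

4 drives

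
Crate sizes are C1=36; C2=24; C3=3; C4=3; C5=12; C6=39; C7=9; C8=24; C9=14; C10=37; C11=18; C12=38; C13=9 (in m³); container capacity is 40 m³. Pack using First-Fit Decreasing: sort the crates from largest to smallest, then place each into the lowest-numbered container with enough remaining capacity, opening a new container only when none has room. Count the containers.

7

Sorted descending: 39, 38, 37, 36, 24, 24, 18, 14, 12, 9, 9, 3, 3.
container 1: place 39 m³, 1 m³ left
container 2: place 38 m³, 2 m³ left
container 3: place 37 m³, 3 m³ left
container 4: place 36 m³, 4 m³ left
container 5: place 24 m³, 16 m³ left
container 6: place 24 m³, 16 m³ left
container 7: place 18 m³, 22 m³ left
container 5: place 14 m³, 2 m³ left
container 6: place 12 m³, 4 m³ left
container 7: place 9 m³, 13 m³ left
container 7: place 9 m³, 4 m³ left
container 3: place 3 m³, 0 m³ left
container 4: place 3 m³, 1 m³ left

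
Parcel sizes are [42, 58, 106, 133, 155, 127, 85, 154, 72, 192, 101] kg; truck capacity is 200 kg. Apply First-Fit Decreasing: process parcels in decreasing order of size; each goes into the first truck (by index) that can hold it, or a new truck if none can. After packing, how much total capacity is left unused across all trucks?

Sorted descending: 192, 155, 154, 133, 127, 106, 101, 85, 72, 58, 42.
Put 192 kg in truck 1; 8 kg remain.
Put 155 kg in truck 2; 45 kg remain.
Put 154 kg in truck 3; 46 kg remain.
Put 133 kg in truck 4; 67 kg remain.
Put 127 kg in truck 5; 73 kg remain.
Put 106 kg in truck 6; 94 kg remain.
Put 101 kg in truck 7; 99 kg remain.
Put 85 kg in truck 6; 9 kg remain.
Put 72 kg in truck 5; 1 kg remain.
Put 58 kg in truck 4; 9 kg remain.
Put 42 kg in truck 2; 3 kg remain.
7 trucks × 200 kg = 1400 kg; used 1225 kg; unused 175 kg.

175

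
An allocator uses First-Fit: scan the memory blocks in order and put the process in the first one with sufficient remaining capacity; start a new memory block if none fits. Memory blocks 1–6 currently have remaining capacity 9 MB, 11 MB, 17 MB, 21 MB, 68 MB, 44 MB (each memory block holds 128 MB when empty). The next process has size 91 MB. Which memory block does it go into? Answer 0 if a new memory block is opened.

0

No memory block has ≥ 91 MB free, so a new memory block is opened.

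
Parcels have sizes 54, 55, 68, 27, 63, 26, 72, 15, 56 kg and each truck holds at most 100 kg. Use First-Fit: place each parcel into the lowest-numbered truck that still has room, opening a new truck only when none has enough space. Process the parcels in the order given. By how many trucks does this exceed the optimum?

0

First-Fit: [54,27,15] [55,26] [68] [63] [72] [56] → 6 trucks.
6 parcels exceed 50 kg (half the capacity), and no two of those can share a truck, so at least 6 trucks are needed.
So 6 is already optimal.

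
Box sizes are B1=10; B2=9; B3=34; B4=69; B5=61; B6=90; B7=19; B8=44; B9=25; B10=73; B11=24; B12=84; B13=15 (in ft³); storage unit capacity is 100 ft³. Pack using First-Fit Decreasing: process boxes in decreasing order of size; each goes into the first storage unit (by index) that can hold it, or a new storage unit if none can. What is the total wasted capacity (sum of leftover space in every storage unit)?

Sorted descending: 90, 84, 73, 69, 61, 44, 34, 25, 24, 19, 15, 10, 9.
90 ft³ → storage unit 1 (remaining 10 ft³)
84 ft³ → storage unit 2 (remaining 16 ft³)
73 ft³ → storage unit 3 (remaining 27 ft³)
69 ft³ → storage unit 4 (remaining 31 ft³)
61 ft³ → storage unit 5 (remaining 39 ft³)
44 ft³ → storage unit 6 (remaining 56 ft³)
34 ft³ → storage unit 5 (remaining 5 ft³)
25 ft³ → storage unit 3 (remaining 2 ft³)
24 ft³ → storage unit 4 (remaining 7 ft³)
19 ft³ → storage unit 6 (remaining 37 ft³)
15 ft³ → storage unit 2 (remaining 1 ft³)
10 ft³ → storage unit 1 (remaining 0 ft³)
9 ft³ → storage unit 6 (remaining 28 ft³)
6 storage units × 100 ft³ = 600 ft³; used 557 ft³; unused 43 ft³.

43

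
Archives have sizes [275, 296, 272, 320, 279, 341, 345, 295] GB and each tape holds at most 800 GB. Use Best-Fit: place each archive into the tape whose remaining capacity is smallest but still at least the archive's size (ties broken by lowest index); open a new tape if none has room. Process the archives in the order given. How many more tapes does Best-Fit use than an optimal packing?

Best-Fit: [275,296] [272,320] [279,341] [345,295] → 4 tapes.
Total size 2423 GB; any packing needs at least ⌈2423/800⌉ = 4 tapes.
So 4 is already optimal.

0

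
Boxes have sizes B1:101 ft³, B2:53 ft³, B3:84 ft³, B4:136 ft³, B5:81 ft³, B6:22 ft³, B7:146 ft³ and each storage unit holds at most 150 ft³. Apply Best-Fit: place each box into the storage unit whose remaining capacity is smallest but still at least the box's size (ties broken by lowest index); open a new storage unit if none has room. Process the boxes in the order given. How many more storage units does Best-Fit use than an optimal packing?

Best-Fit: [101,22] [53,84] [136] [81] [146] → 5 storage units.
Total size 623 ft³; any packing needs at least ⌈623/150⌉ = 5 storage units.
So 5 is already optimal.

0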